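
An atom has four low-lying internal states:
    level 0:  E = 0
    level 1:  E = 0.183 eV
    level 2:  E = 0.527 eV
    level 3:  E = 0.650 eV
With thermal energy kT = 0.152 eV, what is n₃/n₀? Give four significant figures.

0.01389

n₃/n₀ = exp[−(E₃−E₀)/kT] = exp(−(0.650 eV)/(0.152 eV)) = exp(-4.27632) = 0.01389.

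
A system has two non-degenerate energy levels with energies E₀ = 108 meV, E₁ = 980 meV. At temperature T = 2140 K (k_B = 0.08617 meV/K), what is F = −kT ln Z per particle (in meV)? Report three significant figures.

106 meV

k_BT = 0.08617 × 2140 K = 184.40 meV.
Eᵢ/kT = 0.58568, 5.3145.
Z = Σ e^(−Eᵢ/kT) = e^(−0.58568) + e^(−5.3145) = 0.55673 + 0.0049197 = 0.56165.
F = −kT ln Z = −184.40 × ln(0.56165) = −184.40 × -0.57688 = 106 meV.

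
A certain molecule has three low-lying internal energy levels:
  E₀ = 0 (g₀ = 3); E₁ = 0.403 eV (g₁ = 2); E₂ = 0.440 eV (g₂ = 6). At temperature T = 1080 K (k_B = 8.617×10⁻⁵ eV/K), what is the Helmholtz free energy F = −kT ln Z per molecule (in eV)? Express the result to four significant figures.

k_BT = 8.617×10⁻⁵ × 1080 K = 0.0930636 eV.
Eᵢ/kT = 0, 4.33037, 4.72795.
Z = Σ gᵢe^(−Eᵢ/kT) = 3·e^(−0) + 2·e^(−4.33037) + 6·e^(−4.72795) = 3.00000 + 0.0263254 + 0.0530675 = 3.07939.
F = −kT ln Z = −0.0930636 × ln(3.07939) = −0.0930636 × 1.12473 = -0.1047 eV.

-0.1047 eV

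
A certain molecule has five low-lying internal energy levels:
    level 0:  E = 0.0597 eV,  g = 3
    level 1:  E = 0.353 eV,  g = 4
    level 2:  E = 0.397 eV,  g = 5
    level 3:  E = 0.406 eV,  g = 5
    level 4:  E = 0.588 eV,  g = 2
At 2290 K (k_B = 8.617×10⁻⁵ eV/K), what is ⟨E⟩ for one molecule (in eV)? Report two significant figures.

k_BT = 8.617×10⁻⁵ × 2290 K = 0.1973 eV.
Eᵢ/kT = 0.3026, 1.789, 2.012, 2.058, 2.980.
Z = Σ gᵢe^(−Eᵢ/kT) = 3·e^(−0.3026) + 4·e^(−1.789) + 5·e^(−2.012) + 5·e^(−2.058) + 2·e^(−2.980) = 2.217 + 0.6685 + 0.6686 + 0.6385 + 0.1016 = 4.294.
⟨E⟩ = Σ Eᵢ gᵢe^(−Eᵢ/kT) / Z = (0.0597·2.217 + 0.353·0.6685 + 0.397·0.6686 + 0.406·0.6385 + 0.588·0.1016) / 4.294 = 0.22 eV.

0.22 eV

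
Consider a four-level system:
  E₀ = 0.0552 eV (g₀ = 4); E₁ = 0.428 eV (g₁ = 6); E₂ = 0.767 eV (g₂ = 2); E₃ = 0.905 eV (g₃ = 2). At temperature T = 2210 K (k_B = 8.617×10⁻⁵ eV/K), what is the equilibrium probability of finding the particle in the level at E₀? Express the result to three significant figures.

0.813

k_BT = 8.617×10⁻⁵ × 2210 K = 0.19044 eV.
Eᵢ/kT = 0.28986, 2.2474, 4.0275, 4.7522.
Z = Σ gᵢe^(−Eᵢ/kT) = 4·e^(−0.28986) + 6·e^(−2.2474) + 2·e^(−4.0275) + 2·e^(−4.7522) = 2.9935 + 0.63404 + 0.035638 + 0.017265 = 3.6804.
P₀ = g₀ e^(−E₀/kT) / Z = 2.9935/3.6804 = 0.813.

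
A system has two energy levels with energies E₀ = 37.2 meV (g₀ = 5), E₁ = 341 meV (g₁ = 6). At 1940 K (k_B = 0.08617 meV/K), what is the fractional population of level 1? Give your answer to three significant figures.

k_BT = 0.08617 × 1940 K = 167.17 meV.
Eᵢ/kT = 0.22253, 2.0398.
Z = Σ gᵢe^(−Eᵢ/kT) = 5·e^(−0.22253) + 6·e^(−2.0398) = 4.0025 + 0.78033 = 4.7828.
P₁ = g₁ e^(−E₁/kT) / Z = 0.78033/4.7828 = 0.163.

0.163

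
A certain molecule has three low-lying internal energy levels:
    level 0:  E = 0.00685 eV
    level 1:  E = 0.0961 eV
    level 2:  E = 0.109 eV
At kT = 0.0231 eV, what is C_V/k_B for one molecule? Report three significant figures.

Eᵢ/kT = 0.29654, 4.1602, 4.7186.
Z = Σ e^(−Eᵢ/kT) = e^(−0.29654) + e^(−4.1602) + e^(−4.7186) = 0.74339 + 0.015604 + 0.0089277 = 0.76792.
⟨E⟩ = 0.0098511 eV, ⟨E²⟩ = 0.00037121 eV².
C_V/k_B = (⟨E²⟩ − ⟨E⟩²)/(kT)² = (0.00037121 − 0.000097044)/0.00053361 = 0.514.

0.514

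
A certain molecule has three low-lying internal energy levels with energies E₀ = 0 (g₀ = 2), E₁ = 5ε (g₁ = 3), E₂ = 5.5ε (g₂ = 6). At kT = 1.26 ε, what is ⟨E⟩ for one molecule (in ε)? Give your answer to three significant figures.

Eᵢ/kT = 0, 3.9683, 4.3651.
Z = Σ gᵢe^(−Eᵢ/kT) = 2·e^(−0) + 3·e^(−3.9683) + 6·e^(−4.3651) = 2.0000 + 0.056717 + 0.076280 = 2.1330.
⟨E⟩ = Σ Eᵢ gᵢe^(−Eᵢ/kT) / Z = (0·2.0000 + 5·0.056717 + 5.5·0.076280) / 2.1330 = 0.330 ε.

0.330 ε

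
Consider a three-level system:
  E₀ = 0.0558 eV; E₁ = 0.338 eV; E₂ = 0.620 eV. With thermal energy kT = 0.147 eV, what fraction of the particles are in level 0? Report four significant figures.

Eᵢ/kT = 0.379592, 2.29932, 4.21769.
Z = Σ e^(−Eᵢ/kT) = e^(−0.379592) + e^(−2.29932) + e^(−4.21769) = 0.684140 + 0.100327 + 0.0147326 = 0.799200.
P₀ = e^(−E₀/kT) / Z = 0.684140/0.799200 = 0.8560.

0.8560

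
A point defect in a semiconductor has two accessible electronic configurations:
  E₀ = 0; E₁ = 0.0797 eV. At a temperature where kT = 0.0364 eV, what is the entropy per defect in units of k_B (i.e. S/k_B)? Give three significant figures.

0.327

Eᵢ/kT = 0, 2.1896.
Z = Σ e^(−Eᵢ/kT) = e^(−0) + e^(−2.1896) = 1.0000 + 0.11196 = 1.1120.
⟨E⟩ = Σ EᵢPᵢ = 0.0080245 eV.
S/k_B = ln Z + ⟨E⟩/kT = ln(1.1120) + 0.0080245/0.0364 = 0.10616 + 0.22045 = 0.327.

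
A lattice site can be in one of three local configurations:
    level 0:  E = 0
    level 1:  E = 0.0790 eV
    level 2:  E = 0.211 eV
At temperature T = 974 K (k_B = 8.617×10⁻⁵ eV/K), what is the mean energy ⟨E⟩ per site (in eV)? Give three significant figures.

0.0326 eV

k_BT = 8.617×10⁻⁵ × 974 K = 0.083930 eV.
Eᵢ/kT = 0, 0.94126, 2.5140.
Z = Σ e^(−Eᵢ/kT) = e^(−0) + e^(−0.94126) + e^(−2.5140) = 1.0000 + 0.39014 + 0.080944 = 1.4711.
⟨E⟩ = Σ Eᵢ e^(−Eᵢ/kT) / Z = (0·1.0000 + 0.0790·0.39014 + 0.211·0.080944) / 1.4711 = 0.0326 eV.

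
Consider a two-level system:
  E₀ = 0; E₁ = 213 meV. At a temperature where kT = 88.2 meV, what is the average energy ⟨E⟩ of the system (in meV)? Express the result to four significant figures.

17.47 meV

Eᵢ/kT = 0, 2.41497.
Z = Σ e^(−Eᵢ/kT) = e^(−0) + e^(−2.41497) = 1.00000 + 0.0893700 = 1.08937.
⟨E⟩ = Σ Eᵢ e^(−Eᵢ/kT) / Z = (0·1.00000 + 213·0.0893700) / 1.08937 = 17.47 meV.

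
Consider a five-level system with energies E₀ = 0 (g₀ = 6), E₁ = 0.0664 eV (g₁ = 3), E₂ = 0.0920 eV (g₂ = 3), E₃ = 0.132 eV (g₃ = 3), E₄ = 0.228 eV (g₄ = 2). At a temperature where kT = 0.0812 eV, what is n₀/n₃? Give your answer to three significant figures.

n₀/n₃ = (g₀/g₃) exp[−(E₀−E₃)/kT] = (6/3) × exp(−(-0.132 eV)/(0.0812 eV)) = (6/3) × exp(1.6256) = 10.2.

10.2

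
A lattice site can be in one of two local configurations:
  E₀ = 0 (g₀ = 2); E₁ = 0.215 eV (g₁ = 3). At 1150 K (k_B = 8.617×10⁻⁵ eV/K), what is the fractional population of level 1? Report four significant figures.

k_BT = 8.617×10⁻⁵ × 1150 K = 0.0990955 eV.
Eᵢ/kT = 0, 2.16962.
Z = Σ gᵢe^(−Eᵢ/kT) = 2·e^(−0) + 3·e^(−2.16962) = 2.00000 + 0.342663 = 2.34266.
P₁ = g₁ e^(−E₁/kT) / Z = 0.342663/2.34266 = 0.1463.

0.1463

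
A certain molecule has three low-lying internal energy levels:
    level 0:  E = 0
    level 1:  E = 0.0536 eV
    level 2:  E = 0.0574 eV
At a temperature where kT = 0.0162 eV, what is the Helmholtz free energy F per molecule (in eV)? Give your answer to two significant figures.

Eᵢ/kT = 0, 3.309, 3.543.
Z = Σ e^(−Eᵢ/kT) = e^(−0) + e^(−3.309) + e^(−3.543) = 1.000 + 0.03655 + 0.02893 = 1.065.
F = −kT ln Z = −0.0162 × ln(1.065) = −0.0162 × 0.06297 = -0.0010 eV.

-0.0010 eV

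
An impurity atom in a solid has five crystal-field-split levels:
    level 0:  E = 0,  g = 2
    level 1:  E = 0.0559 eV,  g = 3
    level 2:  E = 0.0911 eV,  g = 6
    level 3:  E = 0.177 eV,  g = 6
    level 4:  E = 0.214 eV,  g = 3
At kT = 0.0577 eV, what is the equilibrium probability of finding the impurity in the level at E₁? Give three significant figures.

Eᵢ/kT = 0, 0.96880, 1.5789, 3.0676, 3.7088.
Z = Σ gᵢe^(−Eᵢ/kT) = 2·e^(−0) + 3·e^(−0.96880) + 6·e^(−1.5789) + 6·e^(−3.0676) + 3·e^(−3.7088) = 2.0000 + 1.1386 + 1.2372 + 0.27920 + 0.073521 = 4.7285.
P₁ = g₁ e^(−E₁/kT) / Z = 1.1386/4.7285 = 0.241.

0.241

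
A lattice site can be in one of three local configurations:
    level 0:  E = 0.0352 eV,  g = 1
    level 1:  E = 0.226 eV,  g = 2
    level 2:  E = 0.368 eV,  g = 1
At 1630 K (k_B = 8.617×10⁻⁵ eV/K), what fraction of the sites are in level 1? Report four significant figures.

k_BT = 8.617×10⁻⁵ × 1630 K = 0.140457 eV.
Eᵢ/kT = 0.250611, 1.60903, 2.62002.
Z = Σ gᵢe^(−Eᵢ/kT) = 1·e^(−0.250611) + 2·e^(−1.60903) + 1·e^(−2.62002) = 0.778325 + 0.400163 + 0.0728014 = 1.25129.
P₁ = g₁ e^(−E₁/kT) / Z = 0.400163/1.25129 = 0.3198.

0.3198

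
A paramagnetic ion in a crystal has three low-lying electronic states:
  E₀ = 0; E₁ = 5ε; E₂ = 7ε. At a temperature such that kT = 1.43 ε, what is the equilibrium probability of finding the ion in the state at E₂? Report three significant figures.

Eᵢ/kT = 0, 3.4965, 4.8951.
Z = Σ e^(−Eᵢ/kT) = e^(−0) + e^(−3.4965) + e^(−4.8951) = 1.0000 + 0.030303 + 0.0074832 = 1.0378.
P₂ = e^(−E₂/kT) / Z = 0.0074832/1.0378 = 0.00721.

0.00721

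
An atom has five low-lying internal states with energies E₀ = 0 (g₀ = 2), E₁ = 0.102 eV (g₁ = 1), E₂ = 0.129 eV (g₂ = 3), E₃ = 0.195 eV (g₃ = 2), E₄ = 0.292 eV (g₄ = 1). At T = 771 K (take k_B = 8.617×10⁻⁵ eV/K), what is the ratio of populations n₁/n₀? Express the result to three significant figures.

k_BT = 8.617×10⁻⁵ × 771 K = 0.066437 eV.
n₁/n₀ = (g₁/g₀) exp[−(E₁−E₀)/kT] = (1/2) × exp(−(0.102 eV)/(0.066437 eV)) = (1/2) × exp(-1.5353) = 0.108.

0.108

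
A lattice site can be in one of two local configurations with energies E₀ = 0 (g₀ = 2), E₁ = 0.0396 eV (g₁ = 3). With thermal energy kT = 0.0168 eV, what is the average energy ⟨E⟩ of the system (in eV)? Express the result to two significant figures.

Eᵢ/kT = 0, 2.357.
Z = Σ gᵢe^(−Eᵢ/kT) = 2·e^(−0) + 3·e^(−2.357) = 2.000 + 0.2841 = 2.284.
⟨E⟩ = Σ Eᵢ gᵢe^(−Eᵢ/kT) / Z = (0·2.000 + 0.0396·0.2841) / 2.284 = 0.0049 eV.

0.0049 eV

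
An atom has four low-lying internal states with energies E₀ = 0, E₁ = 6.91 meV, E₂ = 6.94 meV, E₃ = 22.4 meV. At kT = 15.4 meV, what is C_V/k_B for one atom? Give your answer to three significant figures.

Eᵢ/kT = 0, 0.44870, 0.45065, 1.4545.
Z = Σ e^(−Eᵢ/kT) = e^(−0) + e^(−0.44870) + e^(−0.45065) + e^(−1.4545) = 1.0000 + 0.63846 + 0.63721 + 0.23352 = 2.5092.
⟨E⟩ = 5.6053 meV, ⟨E²⟩ = 71.077 meV².
C_V/k_B = (⟨E²⟩ − ⟨E⟩²)/(kT)² = (71.077 − 31.419)/237.16 = 0.167.

0.167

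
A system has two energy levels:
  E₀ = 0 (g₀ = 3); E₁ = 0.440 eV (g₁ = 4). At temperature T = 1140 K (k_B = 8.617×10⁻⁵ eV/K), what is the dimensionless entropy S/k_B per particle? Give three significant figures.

k_BT = 8.617×10⁻⁵ × 1140 K = 0.098234 eV.
Eᵢ/kT = 0, 4.4791.
Z = Σ gᵢe^(−Eᵢ/kT) = 3·e^(−0) + 4·e^(−4.4791) = 3.0000 + 0.045374 = 3.0454.
⟨E⟩ = Σ EᵢPᵢ = 0.0065556 eV.
S/k_B = ln Z + ⟨E⟩/kT = ln(3.0454) + 0.0065556/0.098234 = 1.1136 + 0.066735 = 1.18.

1.18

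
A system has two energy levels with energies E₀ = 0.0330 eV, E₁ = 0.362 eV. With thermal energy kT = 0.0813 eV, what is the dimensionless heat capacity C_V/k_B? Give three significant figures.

0.276

Eᵢ/kT = 0.40590, 4.4526.
Z = Σ e^(−Eᵢ/kT) = e^(−0.40590) + e^(−4.4526) = 0.66638 + 0.011648 = 0.67803.
⟨E⟩ = 0.038652 eV, ⟨E²⟩ = 0.0033215 eV².
C_V/k_B = (⟨E²⟩ − ⟨E⟩²)/(kT)² = (0.0033215 − 0.0014940)/0.0066097 = 0.276.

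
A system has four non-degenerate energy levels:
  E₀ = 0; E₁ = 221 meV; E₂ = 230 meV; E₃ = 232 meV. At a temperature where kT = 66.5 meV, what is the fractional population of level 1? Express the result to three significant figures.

0.0328

Eᵢ/kT = 0, 3.3233, 3.4586, 3.4887.
Z = Σ e^(−Eᵢ/kT) = e^(−0) + e^(−3.3233) + e^(−3.4586) + e^(−3.4887) = 1.0000 + 0.036034 + 0.031474 + 0.030541 = 1.0980.
P₁ = e^(−E₁/kT) / Z = 0.036034/1.0980 = 0.0328.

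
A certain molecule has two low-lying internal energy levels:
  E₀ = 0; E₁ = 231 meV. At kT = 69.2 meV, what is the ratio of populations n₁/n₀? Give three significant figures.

0.0355

n₁/n₀ = exp[−(E₁−E₀)/kT] = exp(−(231 meV)/(69.2 meV)) = exp(-3.3382) = 0.0355.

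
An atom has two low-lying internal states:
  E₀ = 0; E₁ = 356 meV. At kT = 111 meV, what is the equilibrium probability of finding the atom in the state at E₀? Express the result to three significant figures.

Eᵢ/kT = 0, 3.2072.
Z = Σ e^(−Eᵢ/kT) = e^(−0) + e^(−3.2072) = 1.0000 + 0.040470 = 1.0405.
P₀ = e^(−E₀/kT) / Z = 1.0000/1.0405 = 0.961.

0.961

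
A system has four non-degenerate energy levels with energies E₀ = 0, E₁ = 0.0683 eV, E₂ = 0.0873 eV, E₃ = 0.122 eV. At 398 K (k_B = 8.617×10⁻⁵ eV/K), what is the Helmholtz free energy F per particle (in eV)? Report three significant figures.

k_BT = 8.617×10⁻⁵ × 398 K = 0.034296 eV.
Eᵢ/kT = 0, 1.9915, 2.5455, 3.5573.
Z = Σ e^(−Eᵢ/kT) = e^(−0) + e^(−1.9915) + e^(−2.5455) + e^(−3.5573) = 1.0000 + 0.13649 + 0.078434 + 0.028516 = 1.2434.
F = −kT ln Z = −0.034296 × ln(1.2434) = −0.034296 × 0.21785 = -0.00747 eV.

-0.00747 eV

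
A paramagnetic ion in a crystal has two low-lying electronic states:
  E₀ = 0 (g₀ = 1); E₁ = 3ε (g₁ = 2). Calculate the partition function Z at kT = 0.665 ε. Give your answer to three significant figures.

Eᵢ/kT = 0, 4.5113.
Z = Σ gᵢe^(−Eᵢ/kT) = 1·e^(−0) + 2·e^(−4.5113) = 1.0000 + 0.021968 = 1.0220.

Z = 1.02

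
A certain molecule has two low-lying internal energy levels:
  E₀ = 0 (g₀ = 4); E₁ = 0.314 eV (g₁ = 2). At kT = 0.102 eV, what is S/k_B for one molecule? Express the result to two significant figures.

Eᵢ/kT = 0, 3.078.
Z = Σ gᵢe^(−Eᵢ/kT) = 4·e^(−0) + 2·e^(−3.078) = 4.000 + 0.09210 = 4.092.
⟨E⟩ = Σ EᵢPᵢ = 0.007067 eV.
S/k_B = ln Z + ⟨E⟩/kT = ln(4.092) + 0.007067/0.102 = 1.409 + 0.06928 = 1.5.

1.5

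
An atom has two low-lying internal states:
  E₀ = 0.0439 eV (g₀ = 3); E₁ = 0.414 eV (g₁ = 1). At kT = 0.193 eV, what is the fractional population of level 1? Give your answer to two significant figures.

Eᵢ/kT = 0.2275, 2.145.
Z = Σ gᵢe^(−Eᵢ/kT) = 3·e^(−0.2275) + 1·e^(−2.145) = 2.390 + 0.1171 = 2.507.
P₁ = g₁ e^(−E₁/kT) / Z = 0.1171/2.507 = 0.047.

0.047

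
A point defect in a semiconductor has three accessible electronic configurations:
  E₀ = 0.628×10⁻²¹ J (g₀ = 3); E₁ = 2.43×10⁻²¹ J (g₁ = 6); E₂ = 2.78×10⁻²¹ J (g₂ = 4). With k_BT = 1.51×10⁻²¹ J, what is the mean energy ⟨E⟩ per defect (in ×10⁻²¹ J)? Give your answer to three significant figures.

Eᵢ/kT = 0.41589, 1.6093, 1.8411.
Z = Σ gᵢe^(−Eᵢ/kT) = 3·e^(−0.41589) + 6·e^(−1.6093) + 4·e^(−1.8411) = 1.9793 + 1.2002 + 0.63457 = 3.8141.
⟨E⟩ = Σ Eᵢ gᵢe^(−Eᵢ/kT) / Z = (0.628·1.9793 + 2.43·1.2002 + 2.78·0.63457) / 3.8141 = 1.55 ×10⁻²¹ J.

1.55 ×10⁻²¹ J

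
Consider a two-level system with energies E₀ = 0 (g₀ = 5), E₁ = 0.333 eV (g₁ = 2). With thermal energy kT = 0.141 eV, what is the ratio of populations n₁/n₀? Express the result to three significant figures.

0.0377

n₁/n₀ = (g₁/g₀) exp[−(E₁−E₀)/kT] = (2/5) × exp(−(0.333 eV)/(0.141 eV)) = (2/5) × exp(-2.3617) = 0.0377.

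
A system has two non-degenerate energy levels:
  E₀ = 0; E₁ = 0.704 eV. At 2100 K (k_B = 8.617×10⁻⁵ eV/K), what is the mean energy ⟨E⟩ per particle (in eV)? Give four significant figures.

0.01410 eV

k_BT = 8.617×10⁻⁵ × 2100 K = 0.180957 eV.
Eᵢ/kT = 0, 3.89043.
Z = Σ e^(−Eᵢ/kT) = e^(−0) + e^(−3.89043) = 1.00000 + 0.0204366 = 1.02044.
⟨E⟩ = Σ Eᵢ e^(−Eᵢ/kT) / Z = (0·1.00000 + 0.704·0.0204366) / 1.02044 = 0.01410 eV.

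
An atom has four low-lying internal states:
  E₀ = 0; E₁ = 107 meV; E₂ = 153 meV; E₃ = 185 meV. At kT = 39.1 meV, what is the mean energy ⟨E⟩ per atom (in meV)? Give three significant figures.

10.6 meV

Eᵢ/kT = 0, 2.7366, 3.9130, 4.7315.
Z = Σ e^(−Eᵢ/kT) = e^(−0) + e^(−2.7366) + e^(−3.9130) + e^(−4.7315) = 1.0000 + 0.064790 + 0.019980 + 0.0088132 = 1.0936.
⟨E⟩ = Σ Eᵢ e^(−Eᵢ/kT) / Z = (0·1.0000 + 107·0.064790 + 153·0.019980 + 185·0.0088132) / 1.0936 = 10.6 meV.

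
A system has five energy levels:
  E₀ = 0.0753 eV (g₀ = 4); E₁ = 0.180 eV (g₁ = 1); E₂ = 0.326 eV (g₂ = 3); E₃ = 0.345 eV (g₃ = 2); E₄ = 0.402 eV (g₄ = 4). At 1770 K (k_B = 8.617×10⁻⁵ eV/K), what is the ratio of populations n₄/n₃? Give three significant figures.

k_BT = 8.617×10⁻⁵ × 1770 K = 0.15252 eV.
n₄/n₃ = (g₄/g₃) exp[−(E₄−E₃)/kT] = (4/2) × exp(−(0.057 eV)/(0.15252 eV)) = (4/2) × exp(-0.37372) = 1.38.

1.38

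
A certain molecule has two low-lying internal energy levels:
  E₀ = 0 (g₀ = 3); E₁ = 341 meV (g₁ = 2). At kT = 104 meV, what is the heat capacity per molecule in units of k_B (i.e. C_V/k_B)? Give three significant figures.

0.257

Eᵢ/kT = 0, 3.2788.
Z = Σ gᵢe^(−Eᵢ/kT) = 3·e^(−0) + 2·e^(−3.2788) = 3.0000 + 0.075347 = 3.0753.
⟨E⟩ = 8.3547 meV, ⟨E²⟩ = 2849.0 meV².
C_V/k_B = (⟨E²⟩ − ⟨E⟩²)/(kT)² = (2849.0 − 69.801)/10816 = 0.257.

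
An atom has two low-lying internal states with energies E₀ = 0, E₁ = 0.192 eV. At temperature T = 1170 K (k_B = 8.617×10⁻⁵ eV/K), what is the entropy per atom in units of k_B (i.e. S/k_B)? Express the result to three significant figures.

k_BT = 8.617×10⁻⁵ × 1170 K = 0.10082 eV.
Eᵢ/kT = 0, 1.9044.
Z = Σ e^(−Eᵢ/kT) = e^(−0) + e^(−1.9044) = 1.0000 + 0.14891 = 1.1489.
⟨E⟩ = Σ EᵢPᵢ = 0.024885 eV.
S/k_B = ln Z + ⟨E⟩/kT = ln(1.1489) + 0.024885/0.10082 = 0.13880 + 0.24683 = 0.386.

0.386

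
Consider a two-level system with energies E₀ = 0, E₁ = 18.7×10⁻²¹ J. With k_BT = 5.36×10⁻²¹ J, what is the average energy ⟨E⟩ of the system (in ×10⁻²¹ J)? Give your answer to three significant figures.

Eᵢ/kT = 0, 3.4888.
Z = Σ e^(−Eᵢ/kT) = e^(−0) + e^(−3.4888) = 1.0000 + 0.030537 = 1.0305.
⟨E⟩ = Σ Eᵢ e^(−Eᵢ/kT) / Z = (0·1.0000 + 18.7·0.030537) / 1.0305 = 0.554 ×10⁻²¹ J.

0.554 ×10⁻²¹ J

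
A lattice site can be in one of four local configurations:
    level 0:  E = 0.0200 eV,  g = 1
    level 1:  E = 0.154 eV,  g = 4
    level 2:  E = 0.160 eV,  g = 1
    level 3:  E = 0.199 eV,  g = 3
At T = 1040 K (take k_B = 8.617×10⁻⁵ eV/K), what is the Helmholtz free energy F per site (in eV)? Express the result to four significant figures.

k_BT = 8.617×10⁻⁵ × 1040 K = 0.0896168 eV.
Eᵢ/kT = 0.223172, 1.71843, 1.78538, 2.22057.
Z = Σ gᵢe^(−Eᵢ/kT) = 1·e^(−0.223172) + 4·e^(−1.71843) + 1·e^(−1.78538) + 3·e^(−2.22057) = 0.799977 + 0.717390 + 0.167733 + 0.325642 = 2.01074.
F = −kT ln Z = −0.0896168 × ln(2.01074) = −0.0896168 × 0.698503 = -0.06260 eV.

-0.06260 eV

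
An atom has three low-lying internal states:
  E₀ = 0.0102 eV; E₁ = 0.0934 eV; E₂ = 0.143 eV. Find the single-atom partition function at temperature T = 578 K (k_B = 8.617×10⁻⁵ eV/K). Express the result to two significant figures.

k_BT = 8.617×10⁻⁵ × 578 K = 0.04981 eV.
Eᵢ/kT = 0.2048, 1.875, 2.871.
Z = Σ e^(−Eᵢ/kT) = e^(−0.2048) + e^(−1.875) + e^(−2.871) = 0.8148 + 0.1534 + 0.05664 = 1.025.

Z = 1.0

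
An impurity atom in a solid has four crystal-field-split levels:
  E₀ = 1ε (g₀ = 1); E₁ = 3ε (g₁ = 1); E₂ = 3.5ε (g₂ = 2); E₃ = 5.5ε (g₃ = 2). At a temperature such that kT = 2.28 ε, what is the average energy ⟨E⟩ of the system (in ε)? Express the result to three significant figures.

Eᵢ/kT = 0.43860, 1.3158, 1.5351, 2.4123.
Z = Σ gᵢe^(−Eᵢ/kT) = 1·e^(−0.43860) + 1·e^(−1.3158) + 2·e^(−1.5351) + 2·e^(−2.4123) = 0.64494 + 0.26826 + 0.43087 + 0.17922 = 1.5233.
⟨E⟩ = Σ Eᵢ gᵢe^(−Eᵢ/kT) / Z = (1·0.64494 + 3·0.26826 + 3.5·0.43087 + 5.5·0.17922) / 1.5233 = 2.59 ε.

2.59 ε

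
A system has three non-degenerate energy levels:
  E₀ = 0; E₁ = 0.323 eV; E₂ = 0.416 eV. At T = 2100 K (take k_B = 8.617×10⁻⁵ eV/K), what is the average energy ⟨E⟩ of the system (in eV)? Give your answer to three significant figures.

0.0757 eV

k_BT = 8.617×10⁻⁵ × 2100 K = 0.18096 eV.
Eᵢ/kT = 0, 1.7849, 2.2989.
Z = Σ e^(−Eᵢ/kT) = e^(−0) + e^(−1.7849) + e^(−2.2989) = 1.0000 + 0.16781 + 0.10037 = 1.2682.
⟨E⟩ = Σ Eᵢ e^(−Eᵢ/kT) / Z = (0·1.0000 + 0.323·0.16781 + 0.416·0.10037) / 1.2682 = 0.0757 eV.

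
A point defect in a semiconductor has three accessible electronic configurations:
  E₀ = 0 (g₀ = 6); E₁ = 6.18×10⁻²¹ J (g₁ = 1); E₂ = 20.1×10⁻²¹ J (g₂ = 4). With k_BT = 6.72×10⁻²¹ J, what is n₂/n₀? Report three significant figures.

n₂/n₀ = (g₂/g₀) exp[−(E₂−E₀)/kT] = (4/6) × exp(−(20.1 ×10⁻²¹ J)/(6.72 ×10⁻²¹ J)) = (4/6) × exp(-2.9911) = 0.0335.

0.0335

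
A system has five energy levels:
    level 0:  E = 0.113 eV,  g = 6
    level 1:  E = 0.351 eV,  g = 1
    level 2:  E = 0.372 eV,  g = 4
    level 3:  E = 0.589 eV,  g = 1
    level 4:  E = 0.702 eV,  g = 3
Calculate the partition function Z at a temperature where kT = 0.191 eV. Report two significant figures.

Z = 4.2

Eᵢ/kT = 0.5916, 1.838, 1.948, 3.084, 3.675.
Z = Σ gᵢe^(−Eᵢ/kT) = 6·e^(−0.5916) + 1·e^(−1.838) + 4·e^(−1.948) + 1·e^(−3.084) + 3·e^(−3.675) = 3.321 + 0.1591 + 0.5702 + 0.04578 + 0.07605 = 4.172.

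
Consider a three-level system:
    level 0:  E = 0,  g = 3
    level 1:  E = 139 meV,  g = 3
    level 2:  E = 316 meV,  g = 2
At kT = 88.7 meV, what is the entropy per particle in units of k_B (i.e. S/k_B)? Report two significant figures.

Eᵢ/kT = 0, 1.567, 3.563.
Z = Σ gᵢe^(−Eᵢ/kT) = 3·e^(−0) + 3·e^(−1.567) + 2·e^(−3.563) = 3.000 + 0.6260 + 0.05671 = 3.683.
⟨E⟩ = Σ EᵢPᵢ = 28.49 meV.
S/k_B = ln Z + ⟨E⟩/kT = ln(3.683) + 28.49/88.7 = 1.304 + 0.3212 = 1.6.

1.6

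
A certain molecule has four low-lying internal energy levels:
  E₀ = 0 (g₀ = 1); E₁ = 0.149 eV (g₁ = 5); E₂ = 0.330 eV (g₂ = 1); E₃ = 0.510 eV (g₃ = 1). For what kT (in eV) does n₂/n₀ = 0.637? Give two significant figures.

0.73 eV

n₂/n₀ = (g₂/g₀) exp[−(E₂−E₀)/kT] = 0.637.
⇒ (E₂−E₀)/kT = ln((1/1)/0.637) = ln(1.570) = 0.4511.
kT = 0.330 eV / 0.4511 = 0.73 eV.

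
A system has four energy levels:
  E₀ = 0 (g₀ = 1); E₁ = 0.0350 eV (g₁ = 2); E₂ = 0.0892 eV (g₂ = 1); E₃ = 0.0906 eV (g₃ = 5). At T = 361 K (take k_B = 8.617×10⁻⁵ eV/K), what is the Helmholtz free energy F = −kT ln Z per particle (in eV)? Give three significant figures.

k_BT = 8.617×10⁻⁵ × 361 K = 0.031107 eV.
Eᵢ/kT = 0, 1.1251, 2.8675, 2.9125.
Z = Σ gᵢe^(−Eᵢ/kT) = 1·e^(−0) + 2·e^(−1.1251) + 1·e^(−2.8675) + 5·e^(−2.9125) = 1.0000 + 0.64924 + 0.056841 + 0.27170 = 1.9778.
F = −kT ln Z = −0.031107 × ln(1.9778) = −0.031107 × 0.68199 = -0.0212 eV.

-0.0212 eV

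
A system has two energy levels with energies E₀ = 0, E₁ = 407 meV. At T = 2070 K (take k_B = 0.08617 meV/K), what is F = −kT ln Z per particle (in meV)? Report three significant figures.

-17.3 meV

k_BT = 0.08617 × 2070 K = 178.37 meV.
Eᵢ/kT = 0, 2.2818.
Z = Σ e^(−Eᵢ/kT) = e^(−0) + e^(−2.2818) = 1.0000 + 0.10210 = 1.1021.
F = −kT ln Z = −178.37 × ln(1.1021) = −178.37 × 0.097217 = -17.3 meV.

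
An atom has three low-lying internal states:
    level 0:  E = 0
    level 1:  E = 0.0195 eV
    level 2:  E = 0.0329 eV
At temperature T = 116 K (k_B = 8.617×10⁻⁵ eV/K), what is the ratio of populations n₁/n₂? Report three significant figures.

3.82

k_BT = 8.617×10⁻⁵ × 116 K = 0.0099957 eV.
n₁/n₂ = exp[−(E₁−E₂)/kT] = exp(−(-0.0134 eV)/(0.0099957 eV)) = exp(1.3406) = 3.82.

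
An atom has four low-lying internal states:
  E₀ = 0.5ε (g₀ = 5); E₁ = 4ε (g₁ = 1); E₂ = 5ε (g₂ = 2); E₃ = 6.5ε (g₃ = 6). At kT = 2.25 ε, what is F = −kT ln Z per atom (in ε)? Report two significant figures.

Eᵢ/kT = 0.2222, 1.778, 2.222, 2.889.
Z = Σ gᵢe^(−Eᵢ/kT) = 5·e^(−0.2222) + 1·e^(−1.778) + 2·e^(−2.222) + 6·e^(−2.889) = 4.004 + 0.1690 + 0.2168 + 0.3338 = 4.724.
F = −kT ln Z = −2.25 × ln(4.724) = −2.25 × 1.553 = -3.5 ε.

-3.5 ε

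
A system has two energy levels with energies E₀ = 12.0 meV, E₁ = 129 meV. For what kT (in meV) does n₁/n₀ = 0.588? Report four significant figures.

n₁/n₀ = exp[−(E₁−E₀)/kT] = 0.588.
⇒ (E₁−E₀)/kT = ln(1/0.588) = ln(1.70068) = 0.531028.
kT = 117.0 meV / 0.531028 = 220.3 meV.

220.3 meV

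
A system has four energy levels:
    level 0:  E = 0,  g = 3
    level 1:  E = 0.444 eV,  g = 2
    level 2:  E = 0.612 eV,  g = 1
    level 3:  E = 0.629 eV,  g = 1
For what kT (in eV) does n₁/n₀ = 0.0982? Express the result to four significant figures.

n₁/n₀ = (g₁/g₀) exp[−(E₁−E₀)/kT] = 0.0982.
⇒ (E₁−E₀)/kT = ln((2/3)/0.0982) = ln(6.78887) = 1.91528.
kT = 0.444 eV / 1.91528 = 0.2318 eV.

0.2318 eV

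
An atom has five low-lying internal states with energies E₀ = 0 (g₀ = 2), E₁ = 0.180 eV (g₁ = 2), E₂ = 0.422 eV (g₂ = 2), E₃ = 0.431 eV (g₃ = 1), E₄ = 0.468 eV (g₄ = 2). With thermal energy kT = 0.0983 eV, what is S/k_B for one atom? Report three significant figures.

Eᵢ/kT = 0, 1.8311, 4.2930, 4.3845, 4.7609.
Z = Σ gᵢe^(−Eᵢ/kT) = 2·e^(−0) + 2·e^(−1.8311) + 2·e^(−4.2930) + 1·e^(−4.3845) + 2·e^(−4.7609) = 2.0000 + 0.32047 + 0.027328 + 0.012469 + 0.017116 = 2.3774.
⟨E⟩ = Σ EᵢPᵢ = 0.034744 eV.
S/k_B = ln Z + ⟨E⟩/kT = ln(2.3774) + 0.034744/0.0983 = 0.86601 + 0.35345 = 1.22.

1.22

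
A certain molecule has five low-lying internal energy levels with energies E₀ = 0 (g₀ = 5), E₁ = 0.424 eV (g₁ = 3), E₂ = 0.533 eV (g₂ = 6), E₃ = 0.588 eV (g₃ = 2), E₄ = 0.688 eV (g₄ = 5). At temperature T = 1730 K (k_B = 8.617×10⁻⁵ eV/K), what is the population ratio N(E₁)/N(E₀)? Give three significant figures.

0.0349

k_BT = 8.617×10⁻⁵ × 1730 K = 0.14907 eV.
n₁/n₀ = (g₁/g₀) exp[−(E₁−E₀)/kT] = (3/5) × exp(−(0.424 eV)/(0.14907 eV)) = (3/5) × exp(-2.8443) = 0.0349.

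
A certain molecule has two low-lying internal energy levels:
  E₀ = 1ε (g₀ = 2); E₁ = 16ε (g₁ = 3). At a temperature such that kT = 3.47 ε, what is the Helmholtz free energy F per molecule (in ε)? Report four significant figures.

-1.474 ε

Eᵢ/kT = 0.288184, 4.61095.
Z = Σ gᵢe^(−Eᵢ/kT) = 2·e^(−0.288184) + 3·e^(−4.61095) = 1.49925 + 0.0298271 = 1.52908.
F = −kT ln Z = −3.47 × ln(1.52908) = −3.47 × 0.424666 = -1.474 ε.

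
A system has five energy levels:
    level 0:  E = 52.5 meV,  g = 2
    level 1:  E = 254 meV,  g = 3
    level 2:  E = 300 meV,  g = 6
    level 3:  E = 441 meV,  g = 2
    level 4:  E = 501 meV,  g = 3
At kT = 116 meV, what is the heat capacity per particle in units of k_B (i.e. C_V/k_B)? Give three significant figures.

1.20

Eᵢ/kT = 0.45259, 2.1897, 2.5862, 3.8017, 4.3190.
Z = Σ gᵢe^(−Eᵢ/kT) = 2·e^(−0.45259) + 3·e^(−2.1897) + 6·e^(−2.5862) + 2·e^(−3.8017) + 3·e^(−4.3190) = 1.2720 + 0.33585 + 0.45183 + 0.044666 + 0.039940 = 2.1443.
⟨E⟩ = 152.66 meV, ⟨E²⟩ = 39430 meV².
C_V/k_B = (⟨E²⟩ − ⟨E⟩²)/(kT)² = (39430 − 23305)/13456 = 1.20.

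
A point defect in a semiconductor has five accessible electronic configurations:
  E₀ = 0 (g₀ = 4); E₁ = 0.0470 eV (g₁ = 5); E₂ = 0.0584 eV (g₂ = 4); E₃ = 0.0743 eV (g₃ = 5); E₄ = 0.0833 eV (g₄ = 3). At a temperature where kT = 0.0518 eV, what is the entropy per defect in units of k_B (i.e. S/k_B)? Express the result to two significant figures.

Eᵢ/kT = 0, 0.9073, 1.127, 1.434, 1.608.
Z = Σ gᵢe^(−Eᵢ/kT) = 4·e^(−0) + 5·e^(−0.9073) + 4·e^(−1.127) + 5·e^(−1.434) + 3·e^(−1.608) = 4.000 + 2.018 + 1.296 + 1.192 + 0.6009 = 9.107.
⟨E⟩ = Σ EᵢPᵢ = 0.03395 eV.
S/k_B = ln Z + ⟨E⟩/kT = ln(9.107) + 0.03395/0.0518 = 2.209 + 0.6554 = 2.9.

2.9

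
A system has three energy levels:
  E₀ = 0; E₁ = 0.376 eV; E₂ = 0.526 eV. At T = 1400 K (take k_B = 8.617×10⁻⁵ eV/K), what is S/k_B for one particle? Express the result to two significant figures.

0.24

k_BT = 8.617×10⁻⁵ × 1400 K = 0.1206 eV.
Eᵢ/kT = 0, 3.118, 4.362.
Z = Σ e^(−Eᵢ/kT) = e^(−0) + e^(−3.118) + e^(−4.362) = 1.000 + 0.04425 + 0.01275 = 1.057.
⟨E⟩ = Σ EᵢPᵢ = 0.02209 eV.
S/k_B = ln Z + ⟨E⟩/kT = ln(1.057) + 0.02209/0.1206 = 0.05543 + 0.1832 = 0.24.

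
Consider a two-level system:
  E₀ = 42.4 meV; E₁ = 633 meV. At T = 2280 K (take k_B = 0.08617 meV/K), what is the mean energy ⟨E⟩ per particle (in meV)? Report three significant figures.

k_BT = 0.08617 × 2280 K = 196.47 meV.
Eᵢ/kT = 0.21581, 3.2219.
Z = Σ e^(−Eᵢ/kT) = e^(−0.21581) + e^(−3.2219) = 0.80589 + 0.039879 = 0.84577.
⟨E⟩ = Σ Eᵢ e^(−Eᵢ/kT) / Z = (42.4·0.80589 + 633·0.039879) / 0.84577 = 70.2 meV.

70.2 meV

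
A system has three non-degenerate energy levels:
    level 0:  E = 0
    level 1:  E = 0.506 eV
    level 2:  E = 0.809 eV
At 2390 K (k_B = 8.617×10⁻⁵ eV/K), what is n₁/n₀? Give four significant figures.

k_BT = 8.617×10⁻⁵ × 2390 K = 0.205946 eV.
n₁/n₀ = exp[−(E₁−E₀)/kT] = exp(−(0.506 eV)/(0.205946 eV)) = exp(-2.45695) = 0.08570.

0.08570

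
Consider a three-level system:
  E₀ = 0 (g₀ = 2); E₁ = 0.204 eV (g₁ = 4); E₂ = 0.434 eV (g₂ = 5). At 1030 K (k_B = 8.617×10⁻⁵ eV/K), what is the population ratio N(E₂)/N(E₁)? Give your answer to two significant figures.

0.094

k_BT = 8.617×10⁻⁵ × 1030 K = 0.08876 eV.
n₂/n₁ = (g₂/g₁) exp[−(E₂−E₁)/kT] = (5/4) × exp(−(0.230 eV)/(0.08876 eV)) = (5/4) × exp(-2.591) = 0.094.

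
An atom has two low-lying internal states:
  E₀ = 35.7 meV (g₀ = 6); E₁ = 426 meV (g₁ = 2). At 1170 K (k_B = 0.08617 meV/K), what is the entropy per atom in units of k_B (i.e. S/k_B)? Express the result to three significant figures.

1.83

k_BT = 0.08617 × 1170 K = 100.82 meV.
Eᵢ/kT = 0.35410, 4.2254.
Z = Σ gᵢe^(−Eᵢ/kT) = 6·e^(−0.35410) + 2·e^(−4.2254) = 4.2108 + 0.029239 = 4.2400.
⟨E⟩ = Σ EᵢPᵢ = 38.392 meV.
S/k_B = ln Z + ⟨E⟩/kT = ln(4.2400) + 38.392/100.82 = 1.4446 + 0.38080 = 1.83.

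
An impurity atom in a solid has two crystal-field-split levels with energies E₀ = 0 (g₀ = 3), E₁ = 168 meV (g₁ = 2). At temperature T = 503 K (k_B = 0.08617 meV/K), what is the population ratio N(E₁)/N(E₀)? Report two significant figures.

0.014

k_BT = 0.08617 × 503 K = 43.34 meV.
n₁/n₀ = (g₁/g₀) exp[−(E₁−E₀)/kT] = (2/3) × exp(−(168 meV)/(43.34 meV)) = (2/3) × exp(-3.876) = 0.014.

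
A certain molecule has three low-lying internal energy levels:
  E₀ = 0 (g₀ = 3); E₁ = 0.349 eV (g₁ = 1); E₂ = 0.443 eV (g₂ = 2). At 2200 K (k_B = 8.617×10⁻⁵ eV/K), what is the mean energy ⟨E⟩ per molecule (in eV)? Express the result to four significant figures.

k_BT = 8.617×10⁻⁵ × 2200 K = 0.189574 eV.
Eᵢ/kT = 0, 1.84097, 2.33682.
Z = Σ gᵢe^(−Eᵢ/kT) = 3·e^(−0) + 1·e^(−1.84097) + 2·e^(−2.33682) = 3.00000 + 0.158663 + 0.193269 = 3.35193.
⟨E⟩ = Σ Eᵢ gᵢe^(−Eᵢ/kT) / Z = (0·3.00000 + 0.349·0.158663 + 0.443·0.193269) / 3.35193 = 0.04206 eV.

0.04206 eV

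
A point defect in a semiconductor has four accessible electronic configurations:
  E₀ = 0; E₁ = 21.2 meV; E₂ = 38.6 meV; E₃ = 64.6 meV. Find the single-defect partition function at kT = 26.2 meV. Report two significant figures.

Eᵢ/kT = 0, 0.8092, 1.473, 2.466.
Z = Σ e^(−Eᵢ/kT) = e^(−0) + e^(−0.8092) + e^(−1.473) + e^(−2.466) = 1.000 + 0.4452 + 0.2292 + 0.08492 = 1.759.

Z = 1.8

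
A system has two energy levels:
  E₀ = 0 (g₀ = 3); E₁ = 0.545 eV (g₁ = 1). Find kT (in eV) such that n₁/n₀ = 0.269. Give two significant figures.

n₁/n₀ = (g₁/g₀) exp[−(E₁−E₀)/kT] = 0.269.
⇒ (E₁−E₀)/kT = ln((1/3)/0.269) = ln(1.239) = 0.2143.
kT = 0.545 eV / 0.2143 = 2.5 eV.

2.5 eV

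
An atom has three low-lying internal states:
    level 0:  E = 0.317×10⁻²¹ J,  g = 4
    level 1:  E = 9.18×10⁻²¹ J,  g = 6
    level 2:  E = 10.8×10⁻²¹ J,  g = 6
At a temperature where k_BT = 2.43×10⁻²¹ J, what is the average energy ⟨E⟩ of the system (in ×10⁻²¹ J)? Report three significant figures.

Eᵢ/kT = 0.13045, 3.7778, 4.4444.
Z = Σ gᵢe^(−Eᵢ/kT) = 4·e^(−0.13045) + 6·e^(−3.7778) + 6·e^(−4.4444) = 3.5108 + 0.13724 + 0.070465 = 3.7185.
⟨E⟩ = Σ Eᵢ gᵢe^(−Eᵢ/kT) / Z = (0.317·3.5108 + 9.18·0.13724 + 10.8·0.070465) / 3.7185 = 0.843 ×10⁻²¹ J.

0.843 ×10⁻²¹ J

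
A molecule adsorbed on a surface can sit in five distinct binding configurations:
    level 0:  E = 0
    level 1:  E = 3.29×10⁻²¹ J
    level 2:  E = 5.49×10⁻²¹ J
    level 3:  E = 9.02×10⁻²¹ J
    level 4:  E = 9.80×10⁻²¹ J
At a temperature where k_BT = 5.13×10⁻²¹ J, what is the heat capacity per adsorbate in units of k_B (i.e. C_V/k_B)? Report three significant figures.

0.421

Eᵢ/kT = 0, 0.64133, 1.0702, 1.7583, 1.9103.
Z = Σ e^(−Eᵢ/kT) = e^(−0) + e^(−0.64133) + e^(−1.0702) + e^(−1.7583) + e^(−1.9103) = 1.0000 + 0.52659 + 0.34294 + 0.17234 + 0.14804 = 2.1899.
⟨E⟩ = 3.0232, ⟨E²⟩ = 20.218.
C_V/k_B = (⟨E²⟩ − ⟨E⟩²)/(kT)² = (20.218 − 9.1397)/26.317 = 0.421.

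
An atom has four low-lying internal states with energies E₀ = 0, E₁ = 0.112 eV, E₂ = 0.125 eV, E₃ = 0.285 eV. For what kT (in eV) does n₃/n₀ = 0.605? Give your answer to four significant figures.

0.5671 eV

n₃/n₀ = exp[−(E₃−E₀)/kT] = 0.605.
⇒ (E₃−E₀)/kT = ln(1/0.605) = ln(1.65289) = 0.502525.
kT = 0.285 eV / 0.502525 = 0.5671 eV.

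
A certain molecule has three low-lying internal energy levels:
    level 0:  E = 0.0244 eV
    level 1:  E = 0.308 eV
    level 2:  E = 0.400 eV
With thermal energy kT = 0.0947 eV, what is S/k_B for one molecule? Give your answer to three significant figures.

Eᵢ/kT = 0.25766, 3.2524, 4.2239.
Z = Σ e^(−Eᵢ/kT) = e^(−0.25766) + e^(−3.2524) + e^(−4.2239) = 0.77286 + 0.038681 + 0.014641 = 0.82618.
⟨E⟩ = Σ EᵢPᵢ = 0.044334 eV.
S/k_B = ln Z + ⟨E⟩/kT = ln(0.82618) + 0.044334/0.0947 = -0.19094 + 0.46815 = 0.277.

0.277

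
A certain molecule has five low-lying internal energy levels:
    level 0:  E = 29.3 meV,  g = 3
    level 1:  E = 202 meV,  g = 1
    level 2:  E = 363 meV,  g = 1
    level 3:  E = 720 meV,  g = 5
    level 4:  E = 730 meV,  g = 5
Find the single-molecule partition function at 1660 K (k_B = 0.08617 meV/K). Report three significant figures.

k_BT = 0.08617 × 1660 K = 143.04 meV.
Eᵢ/kT = 0.20484, 1.4122, 2.5378, 5.0336, 5.1035.
Z = Σ gᵢe^(−Eᵢ/kT) = 3·e^(−0.20484) + 1·e^(−1.4122) + 1·e^(−2.5378) + 5·e^(−5.0336) + 5·e^(−5.1035) = 2.4443 + 0.24361 + 0.079040 + 0.032577 + 0.030377 = 2.8299.

Z = 2.83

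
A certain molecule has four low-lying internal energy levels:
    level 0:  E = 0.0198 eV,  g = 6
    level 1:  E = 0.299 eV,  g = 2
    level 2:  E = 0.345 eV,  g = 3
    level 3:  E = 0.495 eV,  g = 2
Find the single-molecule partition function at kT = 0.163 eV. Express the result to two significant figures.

Eᵢ/kT = 0.1215, 1.834, 2.117, 3.037.
Z = Σ gᵢe^(−Eᵢ/kT) = 6·e^(−0.1215) + 2·e^(−1.834) + 3·e^(−2.117) + 2·e^(−3.037) = 5.314 + 0.3195 + 0.3612 + 0.09596 = 6.091.

Z = 6.1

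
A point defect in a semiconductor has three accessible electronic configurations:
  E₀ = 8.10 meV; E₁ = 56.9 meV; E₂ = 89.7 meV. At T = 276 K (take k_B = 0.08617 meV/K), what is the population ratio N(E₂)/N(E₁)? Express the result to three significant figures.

k_BT = 0.08617 × 276 K = 23.783 meV.
n₂/n₁ = exp[−(E₂−E₁)/kT] = exp(−(32.8 meV)/(23.783 meV)) = exp(-1.3791) = 0.252.

0.252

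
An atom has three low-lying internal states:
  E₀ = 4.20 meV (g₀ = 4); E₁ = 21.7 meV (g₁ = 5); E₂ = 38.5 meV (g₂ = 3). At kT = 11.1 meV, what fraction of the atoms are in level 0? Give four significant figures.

0.7737

Eᵢ/kT = 0.378378, 1.95495, 3.46847.
Z = Σ gᵢe^(−Eᵢ/kT) = 4·e^(−0.378378) + 5·e^(−1.95495) + 3·e^(−3.46847) = 2.73989 + 0.707858 + 0.0934940 = 3.54124.
P₀ = g₀ e^(−E₀/kT) / Z = 2.73989/3.54124 = 0.7737.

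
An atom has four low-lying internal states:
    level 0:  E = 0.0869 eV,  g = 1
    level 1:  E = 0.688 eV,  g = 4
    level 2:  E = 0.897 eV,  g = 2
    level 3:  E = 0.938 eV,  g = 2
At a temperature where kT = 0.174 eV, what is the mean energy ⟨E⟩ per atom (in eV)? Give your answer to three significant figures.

0.177 eV

Eᵢ/kT = 0.49943, 3.9540, 5.1552, 5.3908.
Z = Σ gᵢe^(−Eᵢ/kT) = 1·e^(−0.49943) + 4·e^(−3.9540) + 2·e^(−5.1552) + 2·e^(−5.3908) = 0.60688 + 0.076711 + 0.011539 + 0.0091167 = 0.70425.
⟨E⟩ = Σ Eᵢ gᵢe^(−Eᵢ/kT) / Z = (0.0869·0.60688 + 0.688·0.076711 + 0.897·0.011539 + 0.938·0.0091167) / 0.70425 = 0.177 eV.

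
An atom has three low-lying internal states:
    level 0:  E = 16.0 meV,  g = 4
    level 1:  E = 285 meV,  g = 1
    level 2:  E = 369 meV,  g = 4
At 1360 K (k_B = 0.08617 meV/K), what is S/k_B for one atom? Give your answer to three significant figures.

1.65

k_BT = 0.08617 × 1360 K = 117.19 meV.
Eᵢ/kT = 0.13653, 2.4319, 3.1487.
Z = Σ gᵢe^(−Eᵢ/kT) = 4·e^(−0.13653) + 1·e^(−2.4319) + 4·e^(−3.1487) = 3.4895 + 0.087870 + 0.17163 = 3.7490.
⟨E⟩ = Σ EᵢPᵢ = 38.465 meV.
S/k_B = ln Z + ⟨E⟩/kT = ln(3.7490) + 38.465/117.19 = 1.3215 + 0.32823 = 1.65.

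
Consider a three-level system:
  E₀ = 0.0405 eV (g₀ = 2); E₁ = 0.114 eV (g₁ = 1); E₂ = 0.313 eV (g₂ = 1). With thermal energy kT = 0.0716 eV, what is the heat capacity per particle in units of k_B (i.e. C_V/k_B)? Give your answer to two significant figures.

0.26

Eᵢ/kT = 0.5656, 1.592, 4.372.
Z = Σ gᵢe^(−Eᵢ/kT) = 2·e^(−0.5656) + 1·e^(−1.592) + 1·e^(−4.372) = 1.136 + 0.2035 + 0.01263 = 1.352.
⟨E⟩ = 0.05411 eV, ⟨E²⟩ = 0.004250 eV².
C_V/k_B = (⟨E²⟩ − ⟨E⟩²)/(kT)² = (0.004250 − 0.002928)/0.005127 = 0.26.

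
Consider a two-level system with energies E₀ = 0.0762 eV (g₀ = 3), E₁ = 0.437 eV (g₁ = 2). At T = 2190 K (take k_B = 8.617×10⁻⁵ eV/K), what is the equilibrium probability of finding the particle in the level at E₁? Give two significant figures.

k_BT = 8.617×10⁻⁵ × 2190 K = 0.1887 eV.
Eᵢ/kT = 0.4038, 2.316.
Z = Σ gᵢe^(−Eᵢ/kT) = 3·e^(−0.4038) + 2·e^(−2.316) = 2.003 + 0.1973 = 2.200.
P₁ = g₁ e^(−E₁/kT) / Z = 0.1973/2.200 = 0.090.

0.090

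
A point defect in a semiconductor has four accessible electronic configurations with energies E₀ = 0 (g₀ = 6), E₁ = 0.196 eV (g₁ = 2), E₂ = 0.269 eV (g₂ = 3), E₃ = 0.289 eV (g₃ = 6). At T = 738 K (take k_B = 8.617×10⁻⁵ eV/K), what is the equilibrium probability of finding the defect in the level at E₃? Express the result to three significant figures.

k_BT = 8.617×10⁻⁵ × 738 K = 0.063593 eV.
Eᵢ/kT = 0, 3.0821, 4.2300, 4.5445.
Z = Σ gᵢe^(−Eᵢ/kT) = 6·e^(−0) + 2·e^(−3.0821) + 3·e^(−4.2300) + 6·e^(−4.5445) = 6.0000 + 0.091726 + 0.043657 + 0.063753 = 6.1991.
P₃ = g₃ e^(−E₃/kT) / Z = 0.063753/6.1991 = 0.0103.

0.0103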